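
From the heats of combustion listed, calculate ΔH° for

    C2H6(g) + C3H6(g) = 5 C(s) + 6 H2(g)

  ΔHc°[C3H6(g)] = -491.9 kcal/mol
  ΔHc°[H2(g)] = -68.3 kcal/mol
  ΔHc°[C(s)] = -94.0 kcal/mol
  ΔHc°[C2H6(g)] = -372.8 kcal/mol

ΔH° = 15.1 kcal/mol

With combustion enthalpies, reactants minus products:
= [1·(-372.8) + 1·(-491.9)] − [5·(-94.0) + 6·(-68.3)]
= 15.1 kcal/mol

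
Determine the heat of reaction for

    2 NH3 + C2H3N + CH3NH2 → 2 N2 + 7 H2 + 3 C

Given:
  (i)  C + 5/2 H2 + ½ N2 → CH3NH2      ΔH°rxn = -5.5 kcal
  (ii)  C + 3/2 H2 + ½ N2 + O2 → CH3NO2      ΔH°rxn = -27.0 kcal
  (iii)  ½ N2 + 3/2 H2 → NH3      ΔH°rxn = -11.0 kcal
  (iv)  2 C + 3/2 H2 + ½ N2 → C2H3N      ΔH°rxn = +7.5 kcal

ΔH°rxn = 20.0 kcal

(i) reversed: +5.5 kcal
(ii): not needed.
(iii) reversed and × 2: (-2)·(-11.0) = +22.0 kcal
(iv) reversed: -7.5 kcal
ΔH°rxn = (+5.5) + (+22.0) + (-7.5) = 20.0 kcal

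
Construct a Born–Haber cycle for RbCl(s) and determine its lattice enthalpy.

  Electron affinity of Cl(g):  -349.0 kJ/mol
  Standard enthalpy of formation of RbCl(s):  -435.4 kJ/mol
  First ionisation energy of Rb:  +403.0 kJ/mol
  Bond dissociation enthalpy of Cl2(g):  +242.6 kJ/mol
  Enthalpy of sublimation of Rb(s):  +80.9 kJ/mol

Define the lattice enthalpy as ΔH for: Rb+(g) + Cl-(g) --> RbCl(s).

ΔHf° = 1·ΔHsub + 1·(ΣIE) + 1/2·D(Cl2) + 1·EA + U
-435.4 = 1·(+80.9) + 1·(+403.0) + 1/2·(+242.6) + 1·(-349.0) + U
U = -435.4 − (+256.2) = -691.6 kJ/mol

U = -691.6 kJ/mol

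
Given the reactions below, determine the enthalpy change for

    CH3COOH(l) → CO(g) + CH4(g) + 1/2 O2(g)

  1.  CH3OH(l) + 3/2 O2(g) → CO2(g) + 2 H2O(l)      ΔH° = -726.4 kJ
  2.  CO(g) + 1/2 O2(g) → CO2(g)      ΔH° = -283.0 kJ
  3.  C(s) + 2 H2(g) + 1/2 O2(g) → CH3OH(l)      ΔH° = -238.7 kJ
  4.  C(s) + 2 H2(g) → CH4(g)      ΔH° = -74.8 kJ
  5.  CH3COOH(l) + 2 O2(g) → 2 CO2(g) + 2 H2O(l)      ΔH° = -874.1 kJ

ΔH° = 299.2 kJ

eq. 1 reversed: +726.4 kJ
eq. 2 reversed (CO(g) must end up as a product): +283.0 kJ
eq. 3 reversed: +238.7 kJ
eq. 4 as written (CH4(g) already on the product side): -74.8 kJ
eq. 5 as written (CH3COOH(l) already on the reactant side): -874.1 kJ
ΔH° = (+726.4) + (+283.0) + (+238.7) + (-74.8) + (-874.1) = 299.2 kJ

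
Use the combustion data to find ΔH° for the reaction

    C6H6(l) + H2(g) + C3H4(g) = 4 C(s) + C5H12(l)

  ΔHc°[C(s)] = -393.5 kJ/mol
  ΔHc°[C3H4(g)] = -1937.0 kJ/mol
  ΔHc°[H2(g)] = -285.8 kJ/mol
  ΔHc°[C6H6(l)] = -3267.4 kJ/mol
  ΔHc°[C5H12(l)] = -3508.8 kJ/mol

ΔH° = -407.4 kJ/mol

Using ΔH = Σ nΔHc°(reactants) − Σ nΔHc°(products):
= [1·(-3267.4) + 1·(-285.8) + 1·(-1937.0)] − [4·(-393.5) + 1·(-3508.8)]
= -407.4 kJ/mol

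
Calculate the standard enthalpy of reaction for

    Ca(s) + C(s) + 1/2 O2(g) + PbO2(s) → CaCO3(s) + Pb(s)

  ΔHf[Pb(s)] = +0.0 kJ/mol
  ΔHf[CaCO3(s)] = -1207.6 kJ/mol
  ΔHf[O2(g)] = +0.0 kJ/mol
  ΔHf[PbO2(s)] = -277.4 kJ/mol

Products: 1·(-1207.6) + 1·(+0.0) = -1207.6
Reactants: 1·(+0.0) + 1·(+0.0) + 1/2·(+0.0) + 1·(-277.4) = -277.4
ΔH° = (-1207.6) − (-277.4) = -930.2 kJ/mol

ΔH° = -930.2 kJ/mol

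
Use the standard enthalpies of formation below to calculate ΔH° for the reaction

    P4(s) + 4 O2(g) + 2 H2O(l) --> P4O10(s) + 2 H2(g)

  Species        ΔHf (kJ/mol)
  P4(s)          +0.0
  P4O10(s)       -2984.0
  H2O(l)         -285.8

ΔH° = -2412.4 kJ/mol

Products: 1·(-2984.0) + 2·(+0.0) = -2984.0
Reactants: 1·(+0.0) + 4·(+0.0) + 2·(-285.8) = -571.6
ΔH° = (-2984.0) − (-571.6) = -2412.4 kJ/mol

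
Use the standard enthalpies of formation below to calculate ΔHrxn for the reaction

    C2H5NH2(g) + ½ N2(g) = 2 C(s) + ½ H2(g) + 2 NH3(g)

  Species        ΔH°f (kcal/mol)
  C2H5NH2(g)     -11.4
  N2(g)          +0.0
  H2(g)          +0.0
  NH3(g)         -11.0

Products: 2·(+0.0) + 1/2·(+0.0) + 2·(-11.0) = -22.0
Reactants: 1·(-11.4) + 1/2·(+0.0) = -11.4
ΔHrxn = (-22.0) − (-11.4) = -10.6 kcal/mol

ΔHrxn = -10.6 kcal/mol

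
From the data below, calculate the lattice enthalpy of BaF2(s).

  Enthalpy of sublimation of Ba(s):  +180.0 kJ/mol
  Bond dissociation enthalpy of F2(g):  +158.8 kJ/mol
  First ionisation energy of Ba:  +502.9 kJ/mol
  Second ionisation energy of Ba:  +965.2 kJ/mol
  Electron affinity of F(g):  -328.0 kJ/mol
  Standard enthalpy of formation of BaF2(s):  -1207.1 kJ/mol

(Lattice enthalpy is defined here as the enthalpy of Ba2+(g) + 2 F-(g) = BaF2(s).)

ΔHf° = 1·ΔHsub + 1·(ΣIE) + 1·D(F2) + 2·EA + U
-1207.1 = 1·(+180.0) + 1·(+1468.1) + 1·(+158.8) + 2·(-328.0) + U
U = -1207.1 − (+1150.9) = -2358.0 kJ/mol

U = -2358.0 kJ/mol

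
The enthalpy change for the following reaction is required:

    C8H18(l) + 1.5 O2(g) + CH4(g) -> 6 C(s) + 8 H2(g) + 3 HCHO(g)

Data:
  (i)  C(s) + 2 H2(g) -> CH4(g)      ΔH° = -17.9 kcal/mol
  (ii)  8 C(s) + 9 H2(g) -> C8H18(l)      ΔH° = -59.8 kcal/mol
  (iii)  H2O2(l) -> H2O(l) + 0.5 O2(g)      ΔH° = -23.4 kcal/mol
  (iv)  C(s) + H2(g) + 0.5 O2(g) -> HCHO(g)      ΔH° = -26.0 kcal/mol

ΔH° = -0.3 kcal/mol

(i) reversed (CH4(g) must end up as a reactant): +17.9 kcal/mol
(ii) reversed (reverse to put C8H18(l) on the reactant side): +59.8 kcal/mol
(iii): not needed (H2O2(l) appears nowhere else).
(iv) × 3 (scale by 3 for the 3 HCHO(g)): (3)·(-26.0) = -78.0 kcal/mol
ΔH° = (+17.9) + (+59.8) + (-78.0) = -0.3 kcal/mol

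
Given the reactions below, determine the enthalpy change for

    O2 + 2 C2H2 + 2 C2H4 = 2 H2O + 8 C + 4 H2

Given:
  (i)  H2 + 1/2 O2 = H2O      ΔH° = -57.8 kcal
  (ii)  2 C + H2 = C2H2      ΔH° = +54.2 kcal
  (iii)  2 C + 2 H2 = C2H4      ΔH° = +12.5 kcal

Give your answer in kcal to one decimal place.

ΔH° = -249.0 kcal

(i) × 2: (2)·(-57.8) = -115.6 kcal
(ii) reversed and × 2: (-2)·(+54.2) = -108.4 kcal
(iii) reversed and × 2: (-2)·(+12.5) = -25.0 kcal
By Hess's law, ΔH° = (2)·(-57.8) + (-2)·(+54.2) + (-2)·(+12.5) = -249.0 kcal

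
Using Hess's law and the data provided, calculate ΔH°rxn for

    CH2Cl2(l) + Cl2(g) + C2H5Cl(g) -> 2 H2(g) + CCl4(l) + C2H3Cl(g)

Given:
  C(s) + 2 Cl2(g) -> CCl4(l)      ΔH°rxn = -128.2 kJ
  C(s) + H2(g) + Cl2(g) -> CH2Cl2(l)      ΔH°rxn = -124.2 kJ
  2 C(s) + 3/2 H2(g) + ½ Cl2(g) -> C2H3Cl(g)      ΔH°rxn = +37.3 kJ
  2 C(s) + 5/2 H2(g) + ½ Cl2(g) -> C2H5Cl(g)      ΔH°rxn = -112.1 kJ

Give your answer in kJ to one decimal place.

ΔH°rxn = 145.4 kJ

equation 1 as written: -128.2 kJ
equation 2 reversed: +124.2 kJ
equation 3 as written: +37.3 kJ
equation 4 reversed: +112.1 kJ
Combining the equations, ΔH°rxn = (-128.2) + (+124.2) + (+37.3) + (+112.1) = 145.4 kJ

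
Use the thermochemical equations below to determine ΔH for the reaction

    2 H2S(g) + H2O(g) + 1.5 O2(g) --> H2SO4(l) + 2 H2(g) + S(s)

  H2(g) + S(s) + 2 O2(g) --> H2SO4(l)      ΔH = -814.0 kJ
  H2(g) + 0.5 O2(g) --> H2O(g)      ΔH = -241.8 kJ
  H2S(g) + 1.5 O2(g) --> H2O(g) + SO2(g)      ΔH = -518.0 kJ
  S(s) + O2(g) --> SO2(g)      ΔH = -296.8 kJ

ΔH = -531.0 kJ

equation 1 as written (H2SO4(l) already on the product side): -814.0 kJ
equation 2 reversed and × 3: (-3)·(-241.8) = +725.4 kJ
equation 3 × 2 (scale by 2 for the 2 H2S(g)): (2)·(-518.0) = -1036.0 kJ
equation 4 reversed and × 2: (-2)·(-296.8) = +593.6 kJ
ΔH = (1)·(-814.0) + (-3)·(-241.8) + (2)·(-518.0) + (-2)·(-296.8) = -531.0 kJ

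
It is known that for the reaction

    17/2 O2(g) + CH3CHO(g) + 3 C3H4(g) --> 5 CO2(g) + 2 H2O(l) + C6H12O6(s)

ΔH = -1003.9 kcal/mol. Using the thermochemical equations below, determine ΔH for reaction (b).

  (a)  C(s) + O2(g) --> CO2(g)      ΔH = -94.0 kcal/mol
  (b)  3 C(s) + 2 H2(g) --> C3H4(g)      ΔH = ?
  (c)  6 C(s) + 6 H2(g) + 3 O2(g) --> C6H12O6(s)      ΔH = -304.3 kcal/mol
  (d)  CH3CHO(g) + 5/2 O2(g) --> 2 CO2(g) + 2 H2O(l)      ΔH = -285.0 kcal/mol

ΔH = 44.2 kcal/mol

(a) × 3: (3)·(-94.0) = -282.0 kcal/mol
(b) reversed and × 3 (reverse to put C3H4(g) on the reactant side; ×3 to match 3 C3H4(g) in the target): contributes −3·x
(c) as written (C6H12O6(s) already on the product side): -304.3 kcal/mol
(d) as written (CH3CHO(g) already on the reactant side): -285.0 kcal/mol
-1003.9 = (-282.0) + (-304.3) + (-285.0) − 3·x
x = (-1003.9 − (-871.3)) / (-3) = 44.2 kcal/mol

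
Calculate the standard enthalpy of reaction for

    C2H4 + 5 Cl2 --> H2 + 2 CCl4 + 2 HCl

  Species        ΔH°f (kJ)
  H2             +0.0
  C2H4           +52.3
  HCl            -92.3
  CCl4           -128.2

Products: 1·(+0.0) + 2·(-128.2) + 2·(-92.3) = -441.0
Reactants: 1·(+52.3) + 5·(+0.0) = +52.3
ΔH°rxn = (-441.0) − (+52.3) = -493.3 kJ

ΔH°rxn = -493.3 kJ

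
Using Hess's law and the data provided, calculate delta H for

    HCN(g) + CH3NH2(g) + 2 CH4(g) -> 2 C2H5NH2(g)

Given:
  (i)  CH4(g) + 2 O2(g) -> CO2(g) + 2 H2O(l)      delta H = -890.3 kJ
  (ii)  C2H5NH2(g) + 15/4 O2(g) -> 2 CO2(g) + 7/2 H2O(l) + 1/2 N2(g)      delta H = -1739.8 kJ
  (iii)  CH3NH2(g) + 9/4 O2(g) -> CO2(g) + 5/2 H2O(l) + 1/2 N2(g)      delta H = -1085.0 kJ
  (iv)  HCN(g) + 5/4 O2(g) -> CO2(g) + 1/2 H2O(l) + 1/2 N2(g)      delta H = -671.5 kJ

(i) × 2: (2)·(-890.3) = -1780.6 kJ
(ii) reversed and × 2: (-2)·(-1739.8) = +3479.6 kJ
(iii) as written: -1085.0 kJ
(iv) as written: -671.5 kJ
delta H = (2)·(-890.3) + (-2)·(-1739.8) + (1)·(-1085.0) + (1)·(-671.5) = -57.5 kJ

delta H = -57.5 kJ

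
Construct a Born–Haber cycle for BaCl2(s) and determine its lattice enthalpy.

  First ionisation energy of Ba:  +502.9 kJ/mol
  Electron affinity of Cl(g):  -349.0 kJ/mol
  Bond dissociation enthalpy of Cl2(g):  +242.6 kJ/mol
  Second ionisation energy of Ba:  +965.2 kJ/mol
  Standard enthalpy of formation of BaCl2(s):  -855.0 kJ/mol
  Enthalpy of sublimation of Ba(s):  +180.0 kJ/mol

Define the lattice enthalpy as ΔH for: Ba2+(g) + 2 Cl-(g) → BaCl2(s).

U = -2047.7 kJ/mol

ΔHf° = 1·ΔHsub + 1·(ΣIE) + 1·D(Cl2) + 2·EA + U
-855.0 = 1·(+180.0) + 1·(+1468.1) + 1·(+242.6) + 2·(-349.0) + U
U = -855.0 − (+1192.7) = -2047.7 kJ/mol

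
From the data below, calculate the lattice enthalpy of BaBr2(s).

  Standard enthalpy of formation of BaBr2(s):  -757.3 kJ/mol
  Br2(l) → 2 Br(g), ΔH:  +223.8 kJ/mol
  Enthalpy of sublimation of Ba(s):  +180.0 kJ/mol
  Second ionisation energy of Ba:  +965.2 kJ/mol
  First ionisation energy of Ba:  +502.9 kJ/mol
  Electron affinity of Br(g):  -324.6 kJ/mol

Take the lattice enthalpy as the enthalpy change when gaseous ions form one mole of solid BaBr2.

ΔHf° = 1·ΔHsub + 1·(ΣIE) + 1·D(Br2) + 2·EA + U
-757.3 = 1·(+180.0) + 1·(+1468.1) + 1·(+223.8) + 2·(-324.6) + U
U = -757.3 − (+1222.7) = -1980.0 kJ/mol

U = -1980.0 kJ/mol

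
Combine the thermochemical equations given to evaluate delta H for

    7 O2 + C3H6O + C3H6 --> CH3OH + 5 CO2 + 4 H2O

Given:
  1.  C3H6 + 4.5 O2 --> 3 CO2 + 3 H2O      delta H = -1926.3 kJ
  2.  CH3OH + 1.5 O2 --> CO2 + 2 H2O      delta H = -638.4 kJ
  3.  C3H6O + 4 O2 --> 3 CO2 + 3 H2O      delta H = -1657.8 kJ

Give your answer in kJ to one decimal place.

eq. 1 as written: -1926.3 kJ
eq. 2 reversed: +638.4 kJ
eq. 3 as written: -1657.8 kJ
Summing the manipulated equations, delta H = (1)·(-1926.3) + (-1)·(-638.4) + (1)·(-1657.8) = -2945.7 kJ

delta H = -2945.7 kJ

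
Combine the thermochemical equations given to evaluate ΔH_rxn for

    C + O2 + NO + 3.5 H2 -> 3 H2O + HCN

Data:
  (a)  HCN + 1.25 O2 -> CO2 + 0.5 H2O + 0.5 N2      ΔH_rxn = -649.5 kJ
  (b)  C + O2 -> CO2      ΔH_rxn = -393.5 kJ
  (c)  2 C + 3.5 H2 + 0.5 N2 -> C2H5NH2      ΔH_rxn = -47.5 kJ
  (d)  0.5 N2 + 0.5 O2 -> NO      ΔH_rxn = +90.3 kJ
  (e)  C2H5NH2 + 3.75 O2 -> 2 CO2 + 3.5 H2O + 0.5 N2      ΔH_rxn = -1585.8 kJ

ΔH_rxn = -680.6 kJ

(a) reversed: +649.5 kJ
(b) reversed: +393.5 kJ
(c) as written: -47.5 kJ
(d) reversed: -90.3 kJ
(e) as written: -1585.8 kJ
ΔH_rxn = (-1)·(-649.5) + (-1)·(-393.5) + (1)·(-47.5) + (-1)·(+90.3) + (1)·(-1585.8) = -680.6 kJ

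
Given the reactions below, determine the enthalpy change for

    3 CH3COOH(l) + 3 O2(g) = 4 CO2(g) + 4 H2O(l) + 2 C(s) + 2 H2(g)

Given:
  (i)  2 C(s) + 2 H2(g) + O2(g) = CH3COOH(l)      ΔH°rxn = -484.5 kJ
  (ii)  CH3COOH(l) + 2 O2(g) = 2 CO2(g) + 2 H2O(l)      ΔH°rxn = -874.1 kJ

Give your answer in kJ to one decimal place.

(i) reversed (reverse to put C(s) on the product side): +484.5 kJ
(ii) × 2 (×2 to match 4 CO2(g) in the target): (2)·(-874.1) = -1748.2 kJ
ΔH°rxn = (+484.5) + (-1748.2) = -1263.7 kJ

ΔH°rxn = -1263.7 kJ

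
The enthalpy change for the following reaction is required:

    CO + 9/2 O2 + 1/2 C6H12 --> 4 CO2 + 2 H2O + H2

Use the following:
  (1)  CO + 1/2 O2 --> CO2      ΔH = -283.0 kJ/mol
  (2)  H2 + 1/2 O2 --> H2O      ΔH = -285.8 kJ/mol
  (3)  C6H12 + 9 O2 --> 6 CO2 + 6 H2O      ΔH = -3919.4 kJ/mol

ΔH = -1956.9 kJ/mol

(1) as written (CO already on the reactant side): -283.0 kJ/mol
(2) reversed (H2 must end up as a product): +285.8 kJ/mol
(3) × 1/2 (×1/2 to match 1/2 C6H12 in the target): (1/2)·(-3919.4) = -1959.7 kJ/mol
By Hess's law, ΔH = (1)·(-283.0) + (-1)·(-285.8) + (1/2)·(-3919.4) = -1956.9 kJ/mol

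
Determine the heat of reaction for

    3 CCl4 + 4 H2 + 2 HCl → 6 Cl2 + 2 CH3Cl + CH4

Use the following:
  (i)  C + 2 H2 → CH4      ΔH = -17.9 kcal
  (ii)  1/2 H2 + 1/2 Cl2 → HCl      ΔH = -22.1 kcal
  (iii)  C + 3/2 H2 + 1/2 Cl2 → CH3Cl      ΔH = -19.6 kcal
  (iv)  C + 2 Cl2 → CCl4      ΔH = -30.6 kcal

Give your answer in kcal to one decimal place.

ΔH = 78.9 kcal

(i) as written (CH4 already on the product side): -17.9 kcal
(ii) reversed and × 2 (reverse to put HCl on the reactant side; scale by 2 for the 2 HCl): (-2)·(-22.1) = +44.2 kcal
(iii) × 2 (scale by 2 for the 2 CH3Cl): (2)·(-19.6) = -39.2 kcal
(iv) reversed and × 3 (reverse to put CCl4 on the reactant side; scale by 3 for the 3 CCl4): (-3)·(-30.6) = +91.8 kcal
ΔH = (-17.9) + (+44.2) + (-39.2) + (+91.8) = 78.9 kcal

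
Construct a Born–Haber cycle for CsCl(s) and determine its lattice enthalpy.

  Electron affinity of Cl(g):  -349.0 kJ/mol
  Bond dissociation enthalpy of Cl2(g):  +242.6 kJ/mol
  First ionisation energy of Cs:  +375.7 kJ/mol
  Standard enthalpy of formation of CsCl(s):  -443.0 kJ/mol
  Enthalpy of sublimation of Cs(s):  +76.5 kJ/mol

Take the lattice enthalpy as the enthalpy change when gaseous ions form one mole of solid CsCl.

U = -667.5 kJ/mol

ΔHf° = 1·ΔHsub + 1·(ΣIE) + 1/2·D(Cl2) + 1·EA + U
-443.0 = 1·(+76.5) + 1·(+375.7) + 1/2·(+242.6) + 1·(-349.0) + U
U = -443.0 − (+224.5) = -667.5 kJ/mol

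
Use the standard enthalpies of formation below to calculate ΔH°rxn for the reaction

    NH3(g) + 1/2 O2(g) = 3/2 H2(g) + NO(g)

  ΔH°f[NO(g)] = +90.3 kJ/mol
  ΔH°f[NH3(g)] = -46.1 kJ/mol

ΔH°rxn = 136.4 kJ/mol

ΔH°rxn = Σ nΔHf°(products) − Σ nΔHf°(reactants).
Products: 3/2·(+0.0) + 1·(+90.3) = +90.3
Reactants: 1·(-46.1) + 1/2·(+0.0) = -46.1
ΔH°rxn = (+90.3) − (-46.1) = 136.4 kJ/mol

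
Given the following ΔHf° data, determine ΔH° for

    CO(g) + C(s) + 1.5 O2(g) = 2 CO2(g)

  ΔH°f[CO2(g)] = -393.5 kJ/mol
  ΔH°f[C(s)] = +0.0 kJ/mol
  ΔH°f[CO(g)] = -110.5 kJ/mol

Products: 2·(-393.5) = -787.0
Reactants: 1·(-110.5) + 1·(+0.0) + 3/2·(+0.0) = -110.5
ΔH° = (-787.0) − (-110.5) = -676.5 kJ/mol

ΔH° = -676.5 kJ/mol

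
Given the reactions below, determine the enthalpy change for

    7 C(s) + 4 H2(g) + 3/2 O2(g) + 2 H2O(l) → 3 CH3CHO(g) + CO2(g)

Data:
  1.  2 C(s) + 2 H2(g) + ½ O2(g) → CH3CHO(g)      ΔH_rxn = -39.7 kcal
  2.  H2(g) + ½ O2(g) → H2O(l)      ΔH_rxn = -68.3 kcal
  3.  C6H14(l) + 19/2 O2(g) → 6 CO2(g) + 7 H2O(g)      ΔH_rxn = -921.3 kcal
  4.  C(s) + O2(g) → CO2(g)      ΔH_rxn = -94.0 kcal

ΔH_rxn = -76.5 kcal

eq. 1 × 3 (×3 to match 3 CH3CHO(g) in the target): (3)·(-39.7) = -119.1 kcal
eq. 2 reversed and × 2 (reverse to put H2O(l) on the reactant side; ×2 to match 2 H2O(l) in the target): (-2)·(-68.3) = +136.6 kcal
eq. 3: not needed (C6H14(l) appears nowhere else).
eq. 4 as written: -94.0 kcal
Since enthalpy is a state function, ΔH_rxn = (3)·(-39.7) + (-2)·(-68.3) + (1)·(-94.0) = -76.5 kcal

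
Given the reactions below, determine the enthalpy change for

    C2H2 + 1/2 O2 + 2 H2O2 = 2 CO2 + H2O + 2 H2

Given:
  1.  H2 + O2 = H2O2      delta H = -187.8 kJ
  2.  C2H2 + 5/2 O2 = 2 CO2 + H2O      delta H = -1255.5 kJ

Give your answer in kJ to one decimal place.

eq. 1 reversed and × 2: (-2)·(-187.8) = +375.6 kJ
eq. 2 as written: -1255.5 kJ
Since enthalpy is a state function, delta H = (+375.6) + (-1255.5) = -879.9 kJ

delta H = -879.9 kJ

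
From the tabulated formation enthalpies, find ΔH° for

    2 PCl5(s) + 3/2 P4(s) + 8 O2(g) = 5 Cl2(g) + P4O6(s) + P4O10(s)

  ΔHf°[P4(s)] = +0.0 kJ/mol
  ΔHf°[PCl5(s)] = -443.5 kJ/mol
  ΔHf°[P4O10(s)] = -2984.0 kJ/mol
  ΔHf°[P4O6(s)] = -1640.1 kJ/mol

Products: 5·(+0.0) + 1·(-1640.1) + 1·(-2984.0) = -4624.1
Reactants: 2·(-443.5) + 3/2·(+0.0) + 8·(+0.0) = -887.0
ΔH° = (-4624.1) − (-887.0) = -3737.1 kJ/mol

ΔH° = -3737.1 kJ/mol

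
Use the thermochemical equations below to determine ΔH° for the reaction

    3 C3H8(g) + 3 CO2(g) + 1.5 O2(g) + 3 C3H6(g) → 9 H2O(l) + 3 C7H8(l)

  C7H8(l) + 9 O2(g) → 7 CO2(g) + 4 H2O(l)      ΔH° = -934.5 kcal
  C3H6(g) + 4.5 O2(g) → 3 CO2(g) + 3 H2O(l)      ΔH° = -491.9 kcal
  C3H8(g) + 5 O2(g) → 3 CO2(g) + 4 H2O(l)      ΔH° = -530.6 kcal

equation 1 reversed and × 3 (C7H8(l) must end up as a product; ×3 to match 3 C7H8(l) in the target): (-3)·(-934.5) = +2803.5 kcal
equation 2 × 3 (×3 to match 3 C3H6(g) in the target): (3)·(-491.9) = -1475.7 kcal
equation 3 × 3 (scale by 3 for the 3 C3H8(g)): (3)·(-530.6) = -1591.8 kcal
By Hess's law, ΔH° = (-3)·(-934.5) + (3)·(-491.9) + (3)·(-530.6) = -264.0 kcal

ΔH° = -264.0 kcal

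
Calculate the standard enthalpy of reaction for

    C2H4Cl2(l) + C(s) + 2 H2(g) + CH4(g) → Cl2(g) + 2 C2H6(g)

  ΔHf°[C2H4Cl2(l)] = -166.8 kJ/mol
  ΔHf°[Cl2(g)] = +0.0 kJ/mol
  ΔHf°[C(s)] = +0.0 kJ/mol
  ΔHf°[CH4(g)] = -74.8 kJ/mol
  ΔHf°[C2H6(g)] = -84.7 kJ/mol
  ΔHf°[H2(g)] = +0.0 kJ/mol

ΔHrxn = 72.2 kJ/mol

ΔH°rxn = Σ nΔHf°(products) − Σ nΔHf°(reactants).
Products: 1·(+0.0) + 2·(-84.7) = -169.4
Reactants: 1·(-166.8) + 1·(+0.0) + 2·(+0.0) + 1·(-74.8) = -241.6
ΔHrxn = (-169.4) − (-241.6) = 72.2 kJ/mol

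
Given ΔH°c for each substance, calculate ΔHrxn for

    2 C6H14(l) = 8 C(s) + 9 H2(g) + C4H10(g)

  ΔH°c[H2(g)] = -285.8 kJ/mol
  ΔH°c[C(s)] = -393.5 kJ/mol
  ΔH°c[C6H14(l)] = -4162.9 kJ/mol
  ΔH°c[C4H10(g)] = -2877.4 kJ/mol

Using ΔH = Σ nΔHc°(reactants) − Σ nΔHc°(products):
= [2·(-4162.9)] − [8·(-393.5) + 9·(-285.8) + 1·(-2877.4)]
= 271.8 kJ/mol

ΔHrxn = 271.8 kJ/mol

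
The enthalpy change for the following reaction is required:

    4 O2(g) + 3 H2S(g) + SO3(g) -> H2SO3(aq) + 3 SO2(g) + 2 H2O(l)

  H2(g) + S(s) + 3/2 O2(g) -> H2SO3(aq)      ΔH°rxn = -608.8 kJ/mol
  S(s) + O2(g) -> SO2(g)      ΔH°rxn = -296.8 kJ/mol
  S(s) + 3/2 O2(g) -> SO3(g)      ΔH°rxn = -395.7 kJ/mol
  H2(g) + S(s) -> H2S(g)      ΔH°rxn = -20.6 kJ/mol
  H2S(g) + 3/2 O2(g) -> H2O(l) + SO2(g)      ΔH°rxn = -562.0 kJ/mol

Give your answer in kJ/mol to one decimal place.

equation 1 as written (H2SO3(aq) already on the product side): -608.8 kJ/mol
equation 2 as written: -296.8 kJ/mol
equation 3 reversed (SO3(g) must end up as a reactant): +395.7 kJ/mol
equation 4 reversed: +20.6 kJ/mol
equation 5 × 2 (×2 to match 2 H2O(l) in the target): (2)·(-562.0) = -1124.0 kJ/mol
ΔH°rxn = (-608.8) + (-296.8) + (+395.7) + (+20.6) + (-1124.0) = -1613.3 kJ/mol

ΔH°rxn = -1613.3 kJ/mol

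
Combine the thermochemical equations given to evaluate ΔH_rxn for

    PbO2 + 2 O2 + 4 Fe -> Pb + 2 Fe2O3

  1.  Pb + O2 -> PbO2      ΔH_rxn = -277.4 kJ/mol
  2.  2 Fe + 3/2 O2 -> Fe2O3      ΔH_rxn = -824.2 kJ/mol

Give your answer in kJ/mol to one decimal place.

eq. 1 reversed: +277.4 kJ/mol
eq. 2 × 2: (2)·(-824.2) = -1648.4 kJ/mol
ΔH_rxn = (-1)·(-277.4) + (2)·(-824.2) = -1371.0 kJ/mol

ΔH_rxn = -1371.0 kJ/mol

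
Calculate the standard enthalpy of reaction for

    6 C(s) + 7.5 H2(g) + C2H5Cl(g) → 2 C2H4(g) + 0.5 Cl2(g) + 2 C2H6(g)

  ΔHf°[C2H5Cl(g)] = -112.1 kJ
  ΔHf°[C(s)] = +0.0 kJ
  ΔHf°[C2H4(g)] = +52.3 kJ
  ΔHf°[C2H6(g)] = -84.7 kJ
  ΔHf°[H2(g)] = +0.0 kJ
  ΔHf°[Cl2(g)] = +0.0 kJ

ΔH°rxn = 47.3 kJ

Products: 2·(+52.3) + 1/2·(+0.0) + 2·(-84.7) = -64.8
Reactants: 6·(+0.0) + 15/2·(+0.0) + 1·(-112.1) = -112.1
ΔH°rxn = (-64.8) − (-112.1) = 47.3 kJ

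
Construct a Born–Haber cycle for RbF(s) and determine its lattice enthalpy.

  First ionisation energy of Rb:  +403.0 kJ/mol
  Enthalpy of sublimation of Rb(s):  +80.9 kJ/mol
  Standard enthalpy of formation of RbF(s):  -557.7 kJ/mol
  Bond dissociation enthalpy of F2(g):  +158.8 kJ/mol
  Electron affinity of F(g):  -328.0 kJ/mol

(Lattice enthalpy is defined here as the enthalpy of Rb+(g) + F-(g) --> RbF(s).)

ΔHf° = 1·ΔHsub + 1·(ΣIE) + 1/2·D(F2) + 1·EA + U
-557.7 = 1·(+80.9) + 1·(+403.0) + 1/2·(+158.8) + 1·(-328.0) + U
U = -557.7 − (+235.3) = -793.0 kJ/mol

U = -793.0 kJ/mol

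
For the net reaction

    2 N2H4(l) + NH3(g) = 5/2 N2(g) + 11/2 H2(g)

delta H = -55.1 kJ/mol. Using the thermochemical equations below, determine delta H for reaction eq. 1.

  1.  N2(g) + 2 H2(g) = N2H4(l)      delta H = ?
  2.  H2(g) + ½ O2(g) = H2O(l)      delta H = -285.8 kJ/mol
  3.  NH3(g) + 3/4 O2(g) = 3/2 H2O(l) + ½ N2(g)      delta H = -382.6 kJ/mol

delta H = 50.6 kJ/mol

eq. 1 reversed and × 2: contributes −2·x
eq. 2 reversed and × 3/2: (-3/2)·(-285.8) = +428.7 kJ/mol
eq. 3 as written: -382.6 kJ/mol
-55.1 = (+428.7) + (-382.6) − 2·x
x = (-55.1 − (+46.1)) / (-2) = 50.6 kJ/mol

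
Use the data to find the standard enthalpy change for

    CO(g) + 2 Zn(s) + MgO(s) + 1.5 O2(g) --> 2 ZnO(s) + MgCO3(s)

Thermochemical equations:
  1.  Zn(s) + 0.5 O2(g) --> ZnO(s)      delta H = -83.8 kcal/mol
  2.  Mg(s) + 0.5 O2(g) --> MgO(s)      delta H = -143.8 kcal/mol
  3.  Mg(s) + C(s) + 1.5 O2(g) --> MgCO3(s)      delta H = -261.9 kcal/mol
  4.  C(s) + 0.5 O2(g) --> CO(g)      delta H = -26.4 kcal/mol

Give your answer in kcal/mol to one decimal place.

delta H = -259.3 kcal/mol

eq. 1 × 2 (×2 to match 2 ZnO(s) in the target): (2)·(-83.8) = -167.6 kcal/mol
eq. 2 reversed (MgO(s) must end up as a reactant): +143.8 kcal/mol
eq. 3 as written (MgCO3(s) already on the product side): -261.9 kcal/mol
eq. 4 reversed (reverse to put CO(g) on the reactant side): +26.4 kcal/mol
delta H = (-167.6) + (+143.8) + (-261.9) + (+26.4) = -259.3 kcal/mol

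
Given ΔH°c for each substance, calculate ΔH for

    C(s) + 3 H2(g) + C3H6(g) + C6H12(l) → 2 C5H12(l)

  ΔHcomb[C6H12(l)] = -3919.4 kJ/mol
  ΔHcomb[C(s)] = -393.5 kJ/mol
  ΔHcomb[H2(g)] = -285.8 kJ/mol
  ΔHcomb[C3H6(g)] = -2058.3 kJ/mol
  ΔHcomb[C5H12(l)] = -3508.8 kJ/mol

With combustion enthalpies, reactants minus products:
= [1·(-393.5) + 3·(-285.8) + 1·(-2058.3) + 1·(-3919.4)] − [2·(-3508.8)]
= -211.0 kJ/mol

ΔH = -211.0 kJ/mol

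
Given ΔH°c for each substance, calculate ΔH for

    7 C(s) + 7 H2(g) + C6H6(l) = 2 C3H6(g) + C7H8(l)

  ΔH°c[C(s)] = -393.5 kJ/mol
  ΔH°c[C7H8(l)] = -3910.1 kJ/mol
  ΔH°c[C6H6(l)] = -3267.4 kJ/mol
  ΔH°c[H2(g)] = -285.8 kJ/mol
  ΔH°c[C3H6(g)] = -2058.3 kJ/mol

Using ΔH = Σ nΔHc°(reactants) − Σ nΔHc°(products):
= [7·(-393.5) + 7·(-285.8) + 1·(-3267.4)] − [2·(-2058.3) + 1·(-3910.1)]
= 4.2 kJ/mol

ΔH = 4.2 kJ/mol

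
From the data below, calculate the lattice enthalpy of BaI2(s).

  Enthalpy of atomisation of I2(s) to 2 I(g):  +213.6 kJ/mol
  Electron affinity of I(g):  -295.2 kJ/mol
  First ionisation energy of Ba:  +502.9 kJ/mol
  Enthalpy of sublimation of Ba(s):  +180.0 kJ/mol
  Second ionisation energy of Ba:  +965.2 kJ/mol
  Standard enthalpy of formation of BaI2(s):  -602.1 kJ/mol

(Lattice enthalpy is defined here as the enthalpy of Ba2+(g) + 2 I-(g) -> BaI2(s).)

U = -1873.4 kJ/mol

ΔHf° = 1·ΔHsub + 1·(ΣIE) + 1·D(I2) + 2·EA + U
-602.1 = 1·(+180.0) + 1·(+1468.1) + 1·(+213.6) + 2·(-295.2) + U
U = -602.1 − (+1271.3) = -1873.4 kJ/mol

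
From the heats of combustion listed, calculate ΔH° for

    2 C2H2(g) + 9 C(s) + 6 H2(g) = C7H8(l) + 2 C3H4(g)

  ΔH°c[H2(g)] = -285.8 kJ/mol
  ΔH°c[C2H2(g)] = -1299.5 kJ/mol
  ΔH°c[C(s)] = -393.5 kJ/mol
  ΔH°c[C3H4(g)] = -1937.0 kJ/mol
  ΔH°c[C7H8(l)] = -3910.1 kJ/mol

ΔH° = -71.2 kJ/mol

Using ΔH = Σ nΔHc°(reactants) − Σ nΔHc°(products):
= [2·(-1299.5) + 9·(-393.5) + 6·(-285.8)] − [1·(-3910.1) + 2·(-1937.0)]
= -71.2 kJ/mol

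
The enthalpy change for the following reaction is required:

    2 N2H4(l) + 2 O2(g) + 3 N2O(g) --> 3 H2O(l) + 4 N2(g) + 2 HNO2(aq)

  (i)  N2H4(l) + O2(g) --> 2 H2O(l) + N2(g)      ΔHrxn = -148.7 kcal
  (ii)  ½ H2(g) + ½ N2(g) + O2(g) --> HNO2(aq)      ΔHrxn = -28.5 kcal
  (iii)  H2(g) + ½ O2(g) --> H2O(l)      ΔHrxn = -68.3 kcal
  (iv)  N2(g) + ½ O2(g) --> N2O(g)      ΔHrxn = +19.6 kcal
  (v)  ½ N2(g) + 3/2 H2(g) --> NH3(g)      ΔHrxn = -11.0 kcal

ΔHrxn = -344.9 kcal

(i) × 2: (2)·(-148.7) = -297.4 kcal
(ii) × 2: (2)·(-28.5) = -57.0 kcal
(iii) reversed: +68.3 kcal
(iv) reversed and × 3: (-3)·(+19.6) = -58.8 kcal
(v): not needed.
Summing the manipulated equations, ΔHrxn = (2)·(-148.7) + (2)·(-28.5) + (-1)·(-68.3) + (-3)·(+19.6) = -344.9 kcal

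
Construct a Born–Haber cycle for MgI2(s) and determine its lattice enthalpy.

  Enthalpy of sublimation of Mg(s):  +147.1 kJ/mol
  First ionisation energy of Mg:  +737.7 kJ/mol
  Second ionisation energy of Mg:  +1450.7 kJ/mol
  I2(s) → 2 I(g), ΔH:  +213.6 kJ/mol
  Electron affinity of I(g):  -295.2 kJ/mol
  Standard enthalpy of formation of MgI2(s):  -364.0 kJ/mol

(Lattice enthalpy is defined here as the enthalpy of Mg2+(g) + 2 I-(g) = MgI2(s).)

U = -2322.7 kJ/mol

ΔHf° = 1·ΔHsub + 1·(ΣIE) + 1·D(I2) + 2·EA + U
-364.0 = 1·(+147.1) + 1·(+2188.4) + 1·(+213.6) + 2·(-295.2) + U
U = -364.0 − (+1958.7) = -2322.7 kJ/mol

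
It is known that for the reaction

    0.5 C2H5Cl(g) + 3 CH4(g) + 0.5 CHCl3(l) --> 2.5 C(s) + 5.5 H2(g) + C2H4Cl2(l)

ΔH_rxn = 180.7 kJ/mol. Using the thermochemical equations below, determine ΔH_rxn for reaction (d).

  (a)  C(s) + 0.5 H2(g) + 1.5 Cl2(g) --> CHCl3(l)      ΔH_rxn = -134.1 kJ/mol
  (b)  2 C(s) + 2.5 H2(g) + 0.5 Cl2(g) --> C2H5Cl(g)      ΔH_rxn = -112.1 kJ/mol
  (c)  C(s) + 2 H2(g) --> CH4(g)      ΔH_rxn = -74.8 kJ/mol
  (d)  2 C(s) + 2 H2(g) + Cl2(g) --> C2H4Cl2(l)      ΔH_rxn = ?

ΔH_rxn = -166.8 kJ/mol

(a) reversed and × 1/2: (-1/2)·(-134.1) = +67.05 kJ/mol
(b) reversed and × 1/2: (-1/2)·(-112.1) = +56.05 kJ/mol
(c) reversed and × 3: (-3)·(-74.8) = +224.4 kJ/mol
(d) as written: contributes x
+180.7 = (+67.05) + (+56.05) + (+224.4) + x
x = (+180.7 − (+347.5)) / (1) = -166.8 kJ/mol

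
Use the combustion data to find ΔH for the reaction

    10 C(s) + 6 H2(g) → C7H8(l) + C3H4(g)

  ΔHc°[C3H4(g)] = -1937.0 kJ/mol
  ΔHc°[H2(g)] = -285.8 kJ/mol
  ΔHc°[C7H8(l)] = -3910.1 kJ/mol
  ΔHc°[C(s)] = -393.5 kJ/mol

Using ΔH = Σ nΔHc°(reactants) − Σ nΔHc°(products):
= [10·(-393.5) + 6·(-285.8)] − [1·(-3910.1) + 1·(-1937.0)]
= 197.3 kJ/mol

ΔH = 197.3 kJ/mol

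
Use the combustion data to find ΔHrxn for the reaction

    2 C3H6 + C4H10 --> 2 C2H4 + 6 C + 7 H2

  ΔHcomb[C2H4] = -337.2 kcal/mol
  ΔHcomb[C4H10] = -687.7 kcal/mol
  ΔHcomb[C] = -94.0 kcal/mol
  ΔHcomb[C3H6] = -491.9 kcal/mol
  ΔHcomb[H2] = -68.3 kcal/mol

ΔHrxn = 45.0 kcal/mol

Using ΔH = Σ nΔHc°(reactants) − Σ nΔHc°(products):
= [2·(-491.9) + 1·(-687.7)] − [2·(-337.2) + 6·(-94.0) + 7·(-68.3)]
= 45.0 kcal/mol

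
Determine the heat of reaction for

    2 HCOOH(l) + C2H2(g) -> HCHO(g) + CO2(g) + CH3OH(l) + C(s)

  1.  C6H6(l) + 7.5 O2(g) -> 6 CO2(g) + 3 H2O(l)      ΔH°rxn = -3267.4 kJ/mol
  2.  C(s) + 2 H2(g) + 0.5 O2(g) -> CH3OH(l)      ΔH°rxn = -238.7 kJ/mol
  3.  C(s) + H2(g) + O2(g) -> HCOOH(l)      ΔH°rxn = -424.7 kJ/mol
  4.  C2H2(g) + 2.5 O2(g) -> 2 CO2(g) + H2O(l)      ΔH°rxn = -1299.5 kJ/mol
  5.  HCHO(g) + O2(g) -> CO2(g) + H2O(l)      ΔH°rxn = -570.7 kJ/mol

ΔH°rxn = -118.1 kJ/mol

eq. 1: not needed (C6H6(l) appears nowhere else).
eq. 2 as written (CH3OH(l) already on the product side): -238.7 kJ/mol
eq. 3 reversed and × 2 (reverse to put HCOOH(l) on the reactant side; ×2 to match 2 HCOOH(l) in the target): (-2)·(-424.7) = +849.4 kJ/mol
eq. 4 as written (C2H2(g) already on the reactant side): -1299.5 kJ/mol
eq. 5 reversed (reverse to put HCHO(g) on the product side): +570.7 kJ/mol
Since enthalpy is a state function, ΔH°rxn = (1)·(-238.7) + (-2)·(-424.7) + (1)·(-1299.5) + (-1)·(-570.7) = -118.1 kJ/mol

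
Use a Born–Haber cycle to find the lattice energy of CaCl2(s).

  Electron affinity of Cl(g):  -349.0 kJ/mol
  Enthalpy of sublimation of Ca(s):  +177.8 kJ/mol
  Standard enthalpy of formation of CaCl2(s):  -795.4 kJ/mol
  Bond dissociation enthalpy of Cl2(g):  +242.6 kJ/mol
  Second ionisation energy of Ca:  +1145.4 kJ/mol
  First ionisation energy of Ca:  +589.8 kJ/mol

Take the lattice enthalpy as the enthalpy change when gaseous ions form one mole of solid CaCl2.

ΔHf° = 1·ΔHsub + 1·(ΣIE) + 1·D(Cl2) + 2·EA + U
-795.4 = 1·(+177.8) + 1·(+1735.2) + 1·(+242.6) + 2·(-349.0) + U
U = -795.4 − (+1457.6) = -2253.0 kJ/mol

U = -2253.0 kJ/mol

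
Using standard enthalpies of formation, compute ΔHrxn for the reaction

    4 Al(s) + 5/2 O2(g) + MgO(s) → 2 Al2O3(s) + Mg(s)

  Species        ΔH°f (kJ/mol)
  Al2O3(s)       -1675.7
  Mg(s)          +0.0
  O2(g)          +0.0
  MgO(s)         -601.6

ΔHrxn = -2749.8 kJ/mol

Products: 2·(-1675.7) + 1·(+0.0) = -3351.4
Reactants: 4·(+0.0) + 5/2·(+0.0) + 1·(-601.6) = -601.6
ΔHrxn = (-3351.4) − (-601.6) = -2749.8 kJ/mol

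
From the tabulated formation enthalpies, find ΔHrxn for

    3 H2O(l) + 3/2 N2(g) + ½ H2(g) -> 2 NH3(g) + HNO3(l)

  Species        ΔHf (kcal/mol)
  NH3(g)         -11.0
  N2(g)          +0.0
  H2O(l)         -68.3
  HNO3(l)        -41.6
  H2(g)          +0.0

Products: 2·(-11.0) + 1·(-41.6) = -63.6
Reactants: 3·(-68.3) + 3/2·(+0.0) + 1/2·(+0.0) = -204.9
ΔHrxn = (-63.6) − (-204.9) = 141.3 kcal/mol

ΔHrxn = 141.3 kcal/mol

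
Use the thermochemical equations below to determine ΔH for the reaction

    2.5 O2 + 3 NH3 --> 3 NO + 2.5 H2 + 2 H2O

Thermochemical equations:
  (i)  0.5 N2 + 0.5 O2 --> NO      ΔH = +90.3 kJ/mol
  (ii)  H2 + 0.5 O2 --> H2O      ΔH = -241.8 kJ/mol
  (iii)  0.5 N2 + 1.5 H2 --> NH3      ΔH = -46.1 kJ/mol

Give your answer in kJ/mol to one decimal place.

(i) × 3 (scale by 3 for the 3 NO): (3)·(+90.3) = +270.9 kJ/mol
(ii) × 2 (scale by 2 for the 2 H2O): (2)·(-241.8) = -483.6 kJ/mol
(iii) reversed and × 3 (NH3 must end up as a reactant; scale by 3 for the 3 NH3): (-3)·(-46.1) = +138.3 kJ/mol
ΔH = (3)·(+90.3) + (2)·(-241.8) + (-3)·(-46.1) = -74.4 kJ/mol

ΔH = -74.4 kJ/mol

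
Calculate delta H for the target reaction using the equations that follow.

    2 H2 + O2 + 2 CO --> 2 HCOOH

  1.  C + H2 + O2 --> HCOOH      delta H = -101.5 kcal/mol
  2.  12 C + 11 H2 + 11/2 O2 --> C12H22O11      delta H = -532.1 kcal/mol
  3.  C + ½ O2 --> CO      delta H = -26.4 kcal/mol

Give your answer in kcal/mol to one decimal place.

eq. 1 × 2: (2)·(-101.5) = -203.0 kcal/mol
eq. 2: not needed.
eq. 3 reversed and × 2: (-2)·(-26.4) = +52.8 kcal/mol
By Hess's law, delta H = (2)·(-101.5) + (-2)·(-26.4) = -150.2 kcal/mol

delta H = -150.2 kcal/mol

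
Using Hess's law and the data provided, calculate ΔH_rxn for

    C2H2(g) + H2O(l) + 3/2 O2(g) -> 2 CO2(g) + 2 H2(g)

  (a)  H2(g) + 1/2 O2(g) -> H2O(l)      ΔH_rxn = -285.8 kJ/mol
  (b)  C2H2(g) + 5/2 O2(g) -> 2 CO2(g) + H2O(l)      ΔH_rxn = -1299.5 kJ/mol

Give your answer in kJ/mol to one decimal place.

ΔH_rxn = -727.9 kJ/mol

(a) reversed and × 2 (H2(g) must end up as a product; scale by 2 for the 2 H2(g)): (-2)·(-285.8) = +571.6 kJ/mol
(b) as written (C2H2(g) already on the reactant side): -1299.5 kJ/mol
ΔH_rxn = (-2)·(-285.8) + (1)·(-1299.5) = -727.9 kJ/mol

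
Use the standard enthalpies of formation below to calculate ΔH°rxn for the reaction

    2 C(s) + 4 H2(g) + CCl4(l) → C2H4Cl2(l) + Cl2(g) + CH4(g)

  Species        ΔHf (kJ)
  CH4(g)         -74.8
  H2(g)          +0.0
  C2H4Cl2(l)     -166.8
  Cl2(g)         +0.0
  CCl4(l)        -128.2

ΔH°rxn = -113.4 kJ

Products: 1·(-166.8) + 1·(+0.0) + 1·(-74.8) = -241.6
Reactants: 2·(+0.0) + 4·(+0.0) + 1·(-128.2) = -128.2
ΔH°rxn = (-241.6) − (-128.2) = -113.4 kJ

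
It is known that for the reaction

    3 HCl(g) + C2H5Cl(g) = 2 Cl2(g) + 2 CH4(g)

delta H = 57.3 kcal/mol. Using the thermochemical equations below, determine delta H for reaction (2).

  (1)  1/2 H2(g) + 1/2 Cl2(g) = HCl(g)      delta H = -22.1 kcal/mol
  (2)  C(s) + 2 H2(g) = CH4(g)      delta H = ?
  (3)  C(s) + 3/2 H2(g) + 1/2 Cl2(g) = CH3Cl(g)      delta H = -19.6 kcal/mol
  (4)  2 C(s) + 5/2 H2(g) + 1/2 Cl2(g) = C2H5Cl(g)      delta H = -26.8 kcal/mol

delta H = -17.9 kcal/mol

(1) reversed and × 3: (-3)·(-22.1) = +66.3 kcal/mol
(2) × 2: contributes 2·x
(3): not needed.
(4) reversed: +26.8 kcal/mol
+57.3 = (+66.3) + (+26.8) + 2·x
x = (+57.3 − (+93.1)) / (2) = -17.9 kcal/mol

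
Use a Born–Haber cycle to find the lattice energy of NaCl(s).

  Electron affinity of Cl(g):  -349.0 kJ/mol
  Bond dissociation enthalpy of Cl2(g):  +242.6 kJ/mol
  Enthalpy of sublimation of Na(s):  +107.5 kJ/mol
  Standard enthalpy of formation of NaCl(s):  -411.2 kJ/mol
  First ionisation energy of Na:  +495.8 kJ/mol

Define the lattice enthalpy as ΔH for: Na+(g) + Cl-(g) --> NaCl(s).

U = -786.8 kJ/mol

ΔHf° = 1·ΔHsub + 1·(ΣIE) + 1/2·D(Cl2) + 1·EA + U
-411.2 = 1·(+107.5) + 1·(+495.8) + 1/2·(+242.6) + 1·(-349.0) + U
U = -411.2 − (+375.6) = -786.8 kJ/mol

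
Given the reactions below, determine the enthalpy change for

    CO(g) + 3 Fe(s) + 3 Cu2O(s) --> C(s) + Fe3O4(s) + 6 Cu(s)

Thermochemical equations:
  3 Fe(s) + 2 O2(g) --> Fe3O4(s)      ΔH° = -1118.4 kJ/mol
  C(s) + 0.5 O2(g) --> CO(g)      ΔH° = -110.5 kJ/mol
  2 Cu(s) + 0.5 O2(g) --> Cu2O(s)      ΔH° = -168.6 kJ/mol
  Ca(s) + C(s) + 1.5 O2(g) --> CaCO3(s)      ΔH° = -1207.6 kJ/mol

ΔH° = -502.1 kJ/mol

equation 1 as written: -1118.4 kJ/mol
equation 2 reversed: +110.5 kJ/mol
equation 3 reversed and × 3: (-3)·(-168.6) = +505.8 kJ/mol
equation 4: not needed.
Combining the equations, ΔH° = (-1118.4) + (+110.5) + (+505.8) = -502.1 kJ/mol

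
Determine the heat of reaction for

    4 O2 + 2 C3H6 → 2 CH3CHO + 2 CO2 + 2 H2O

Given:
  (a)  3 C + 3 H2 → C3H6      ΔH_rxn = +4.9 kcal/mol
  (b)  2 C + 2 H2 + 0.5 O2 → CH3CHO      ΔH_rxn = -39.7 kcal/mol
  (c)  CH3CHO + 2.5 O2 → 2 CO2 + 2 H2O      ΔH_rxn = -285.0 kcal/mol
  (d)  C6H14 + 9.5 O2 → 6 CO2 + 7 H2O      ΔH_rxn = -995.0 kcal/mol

ΔH_rxn = -413.9 kcal/mol

(a) reversed and × 2: (-2)·(+4.9) = -9.8 kcal/mol
(b) × 3: (3)·(-39.7) = -119.1 kcal/mol
(c) as written: -285.0 kcal/mol
(d): not needed.
By Hess's law, ΔH_rxn = (-2)·(+4.9) + (3)·(-39.7) + (1)·(-285.0) = -413.9 kcal/mol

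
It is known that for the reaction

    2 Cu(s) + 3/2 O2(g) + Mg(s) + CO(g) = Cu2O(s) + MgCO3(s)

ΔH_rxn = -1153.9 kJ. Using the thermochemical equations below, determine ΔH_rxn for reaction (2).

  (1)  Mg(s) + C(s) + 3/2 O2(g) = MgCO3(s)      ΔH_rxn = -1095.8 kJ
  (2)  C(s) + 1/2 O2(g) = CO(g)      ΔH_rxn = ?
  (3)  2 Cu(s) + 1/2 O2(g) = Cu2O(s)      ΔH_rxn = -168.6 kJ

ΔH_rxn = -110.5 kJ

(1) as written: -1095.8 kJ
(2) reversed: contributes −x
(3) as written: -168.6 kJ
-1153.9 = (-1095.8) + (-168.6) − x
x = (-1153.9 − (-1264.4)) / (-1) = -110.5 kJ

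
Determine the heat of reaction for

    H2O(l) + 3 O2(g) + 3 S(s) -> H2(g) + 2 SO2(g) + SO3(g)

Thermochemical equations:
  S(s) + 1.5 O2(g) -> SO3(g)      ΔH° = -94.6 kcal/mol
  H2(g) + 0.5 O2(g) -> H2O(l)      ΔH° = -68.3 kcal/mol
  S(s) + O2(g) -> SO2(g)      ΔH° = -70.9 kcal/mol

ΔH° = -168.1 kcal/mol

equation 1 as written (SO3(g) already on the product side): -94.6 kcal/mol
equation 2 reversed (H2O(l) must end up as a reactant): +68.3 kcal/mol
equation 3 × 2 (×2 to match 2 SO2(g) in the target): (2)·(-70.9) = -141.8 kcal/mol
Combining the equations, ΔH° = (-94.6) + (+68.3) + (-141.8) = -168.1 kcal/mol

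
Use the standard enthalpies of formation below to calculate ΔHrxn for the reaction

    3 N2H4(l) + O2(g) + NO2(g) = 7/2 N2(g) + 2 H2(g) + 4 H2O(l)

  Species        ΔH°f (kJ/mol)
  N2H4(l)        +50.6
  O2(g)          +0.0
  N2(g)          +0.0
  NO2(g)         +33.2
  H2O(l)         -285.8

ΔHrxn = -1328.2 kJ/mol

Products: 7/2·(+0.0) + 2·(+0.0) + 4·(-285.8) = -1143.2
Reactants: 3·(+50.6) + 1·(+0.0) + 1·(+33.2) = +185.0
ΔHrxn = (-1143.2) − (+185.0) = -1328.2 kJ/mol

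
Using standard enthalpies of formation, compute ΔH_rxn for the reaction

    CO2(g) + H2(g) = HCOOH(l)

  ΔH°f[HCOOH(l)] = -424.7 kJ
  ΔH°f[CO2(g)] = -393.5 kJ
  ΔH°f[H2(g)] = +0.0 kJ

Products: 1·(-424.7) = -424.7
Reactants: 1·(-393.5) + 1·(+0.0) = -393.5
ΔH_rxn = (-424.7) − (-393.5) = -31.2 kJ

ΔH_rxn = -31.2 kJ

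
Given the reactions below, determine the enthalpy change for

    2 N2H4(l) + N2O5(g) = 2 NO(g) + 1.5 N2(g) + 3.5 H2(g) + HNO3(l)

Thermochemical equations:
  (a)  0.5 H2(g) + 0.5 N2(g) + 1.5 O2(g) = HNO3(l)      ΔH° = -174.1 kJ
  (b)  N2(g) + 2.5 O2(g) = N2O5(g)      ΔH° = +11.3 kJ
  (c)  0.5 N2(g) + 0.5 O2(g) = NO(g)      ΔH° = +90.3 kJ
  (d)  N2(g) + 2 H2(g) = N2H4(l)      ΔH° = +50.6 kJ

(a) as written (HNO3(l) already on the product side): -174.1 kJ
(b) reversed (N2O5(g) must end up as a reactant): -11.3 kJ
(c) × 2 (×2 to match 2 NO(g) in the target): (2)·(+90.3) = +180.6 kJ
(d) reversed and × 2 (N2H4(l) must end up as a reactant; ×2 to match 2 N2H4(l) in the target): (-2)·(+50.6) = -101.2 kJ
ΔH° = (-174.1) + (-11.3) + (+180.6) + (-101.2) = -106.0 kJ

ΔH° = -106.0 kJ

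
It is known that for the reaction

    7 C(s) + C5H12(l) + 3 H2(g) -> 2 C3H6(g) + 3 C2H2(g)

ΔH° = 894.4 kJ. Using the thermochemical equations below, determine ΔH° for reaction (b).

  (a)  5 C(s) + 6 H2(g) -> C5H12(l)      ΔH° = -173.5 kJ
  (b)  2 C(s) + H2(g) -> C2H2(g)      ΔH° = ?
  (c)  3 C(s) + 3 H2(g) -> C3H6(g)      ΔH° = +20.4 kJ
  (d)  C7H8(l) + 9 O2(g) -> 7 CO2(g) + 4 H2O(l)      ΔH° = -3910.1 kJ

(a) reversed (reverse to put C5H12(l) on the reactant side): +173.5 kJ
(b) × 3 (×3 to match 3 C2H2(g) in the target): contributes 3·x
(c) × 2 (scale by 2 for the 2 C3H6(g)): (2)·(+20.4) = +40.8 kJ
(d): not needed (O2(g) appears nowhere else).
+894.4 = (+173.5) + (+40.8) + 3·x
x = (+894.4 − (+214.3)) / (3) = 226.7 kJ

ΔH° = 226.7 kJ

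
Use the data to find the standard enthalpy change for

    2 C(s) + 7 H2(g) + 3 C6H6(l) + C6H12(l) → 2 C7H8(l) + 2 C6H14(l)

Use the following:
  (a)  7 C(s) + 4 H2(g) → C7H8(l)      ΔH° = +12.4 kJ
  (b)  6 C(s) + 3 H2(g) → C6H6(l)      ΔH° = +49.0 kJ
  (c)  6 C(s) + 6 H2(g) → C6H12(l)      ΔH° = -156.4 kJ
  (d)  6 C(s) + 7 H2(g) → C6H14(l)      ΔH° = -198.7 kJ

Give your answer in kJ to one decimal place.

ΔH° = -363.2 kJ

(a) × 2: (2)·(+12.4) = +24.8 kJ
(b) reversed and × 3: (-3)·(+49.0) = -147.0 kJ
(c) reversed: +156.4 kJ
(d) × 2: (2)·(-198.7) = -397.4 kJ
Summing the manipulated equations, ΔH° = (+24.8) + (-147.0) + (+156.4) + (-397.4) = -363.2 kJ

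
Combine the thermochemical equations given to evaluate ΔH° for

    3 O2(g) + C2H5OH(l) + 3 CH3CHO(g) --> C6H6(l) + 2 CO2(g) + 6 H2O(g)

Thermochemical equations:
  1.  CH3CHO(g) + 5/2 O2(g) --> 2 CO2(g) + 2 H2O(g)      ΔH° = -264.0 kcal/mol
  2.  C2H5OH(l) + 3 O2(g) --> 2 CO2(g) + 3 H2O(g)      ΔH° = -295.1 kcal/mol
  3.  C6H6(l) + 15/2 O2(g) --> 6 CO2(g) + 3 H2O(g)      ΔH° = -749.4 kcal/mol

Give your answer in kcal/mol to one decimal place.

ΔH° = -337.7 kcal/mol

eq. 1 × 3 (×3 to match 3 CH3CHO(g) in the target): (3)·(-264.0) = -792.0 kcal/mol
eq. 2 as written (C2H5OH(l) already on the reactant side): -295.1 kcal/mol
eq. 3 reversed (reverse to put C6H6(l) on the product side): +749.4 kcal/mol
ΔH° = (3)·(-264.0) + (1)·(-295.1) + (-1)·(-749.4) = -337.7 kcal/mol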